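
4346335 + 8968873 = 13315208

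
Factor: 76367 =76367^1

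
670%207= 49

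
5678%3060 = 2618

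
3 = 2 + 1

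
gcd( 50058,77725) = 1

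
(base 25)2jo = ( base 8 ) 3325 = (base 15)7B9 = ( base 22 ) 3db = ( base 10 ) 1749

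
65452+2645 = 68097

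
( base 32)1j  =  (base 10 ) 51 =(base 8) 63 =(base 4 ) 303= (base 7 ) 102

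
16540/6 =8270/3 = 2756.67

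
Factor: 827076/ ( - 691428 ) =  - 439/367 = - 367^ ( - 1)*439^1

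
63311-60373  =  2938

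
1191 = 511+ 680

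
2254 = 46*49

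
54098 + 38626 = 92724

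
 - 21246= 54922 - 76168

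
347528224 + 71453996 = 418982220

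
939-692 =247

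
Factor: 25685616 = 2^4*3^1*11^1*48647^1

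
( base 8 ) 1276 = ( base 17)275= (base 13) 420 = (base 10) 702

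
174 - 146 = 28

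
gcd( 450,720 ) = 90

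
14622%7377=7245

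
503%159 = 26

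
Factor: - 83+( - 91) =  - 174 = - 2^1*3^1*29^1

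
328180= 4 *82045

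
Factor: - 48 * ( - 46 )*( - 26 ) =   -  2^6*3^1*13^1*23^1 =- 57408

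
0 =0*5056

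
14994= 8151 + 6843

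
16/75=16/75 = 0.21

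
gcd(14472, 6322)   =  2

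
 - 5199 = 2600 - 7799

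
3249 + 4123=7372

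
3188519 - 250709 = 2937810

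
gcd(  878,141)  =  1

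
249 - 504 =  - 255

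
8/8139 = 8/8139 = 0.00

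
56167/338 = 166 + 59/338 = 166.17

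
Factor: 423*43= 3^2*43^1*47^1 = 18189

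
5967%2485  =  997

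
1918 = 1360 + 558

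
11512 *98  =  1128176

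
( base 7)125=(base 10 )68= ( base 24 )2k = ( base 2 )1000100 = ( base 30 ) 28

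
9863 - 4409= 5454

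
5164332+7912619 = 13076951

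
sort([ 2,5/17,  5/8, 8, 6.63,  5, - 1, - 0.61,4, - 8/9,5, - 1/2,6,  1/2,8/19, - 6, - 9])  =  [ - 9, - 6, - 1,-8/9,  -  0.61, - 1/2,5/17, 8/19,1/2,5/8, 2 , 4,5,5,6,6.63 , 8]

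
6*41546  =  249276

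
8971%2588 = 1207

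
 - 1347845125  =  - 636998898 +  - 710846227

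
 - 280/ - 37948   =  70/9487 = 0.01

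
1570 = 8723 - 7153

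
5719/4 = 5719/4 = 1429.75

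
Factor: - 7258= -2^1 *19^1*191^1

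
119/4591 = 119/4591  =  0.03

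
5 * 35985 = 179925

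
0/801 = 0 = 0.00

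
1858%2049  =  1858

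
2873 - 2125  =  748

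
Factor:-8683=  - 19^1*457^1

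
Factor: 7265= 5^1*1453^1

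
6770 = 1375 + 5395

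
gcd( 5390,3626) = 98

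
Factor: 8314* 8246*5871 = 2^2 *3^1*7^1*19^2*31^1*103^1*4157^1 = 402499579524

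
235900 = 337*700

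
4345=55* 79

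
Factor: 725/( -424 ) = -2^(-3) *5^2 * 29^1*53^( - 1 )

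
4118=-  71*( - 58 ) 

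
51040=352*145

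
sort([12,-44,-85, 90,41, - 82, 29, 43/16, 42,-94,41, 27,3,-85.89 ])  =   [ - 94, - 85.89,-85 , - 82, - 44,43/16, 3,12,27,29,41,  41,  42,  90]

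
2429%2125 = 304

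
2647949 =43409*61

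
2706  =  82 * 33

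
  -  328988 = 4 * ( - 82247 ) 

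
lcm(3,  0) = 0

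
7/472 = 7/472 =0.01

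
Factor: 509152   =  2^5 * 7^1*2273^1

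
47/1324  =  47/1324 = 0.04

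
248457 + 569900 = 818357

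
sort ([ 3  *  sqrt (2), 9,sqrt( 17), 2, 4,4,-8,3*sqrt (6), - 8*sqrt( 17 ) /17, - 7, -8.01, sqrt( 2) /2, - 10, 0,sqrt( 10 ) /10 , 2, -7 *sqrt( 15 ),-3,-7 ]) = [ - 7*sqrt( 15 ),-10,- 8.01,  -  8, - 7,-7, -3,-8*sqrt( 17 )/17,0,sqrt( 10 )/10 , sqrt (2 )/2, 2,2, 4, 4, sqrt( 17 ), 3*sqrt( 2 ),  3*sqrt( 6), 9 ]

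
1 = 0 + 1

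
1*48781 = 48781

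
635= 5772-5137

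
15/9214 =15/9214 = 0.00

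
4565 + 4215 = 8780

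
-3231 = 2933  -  6164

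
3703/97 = 38 + 17/97=38.18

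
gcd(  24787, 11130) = 7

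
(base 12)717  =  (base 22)22f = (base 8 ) 2003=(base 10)1027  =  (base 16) 403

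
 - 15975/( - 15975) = 1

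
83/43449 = 83/43449 = 0.00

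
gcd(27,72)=9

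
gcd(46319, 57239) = 91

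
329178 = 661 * 498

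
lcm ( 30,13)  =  390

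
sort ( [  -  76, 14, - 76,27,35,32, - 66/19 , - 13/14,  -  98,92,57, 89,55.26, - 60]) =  [-98,  -  76 , - 76, -60, - 66/19,-13/14,14,27, 32 , 35,55.26,57,89,92 ] 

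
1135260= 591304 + 543956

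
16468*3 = 49404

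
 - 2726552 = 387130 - 3113682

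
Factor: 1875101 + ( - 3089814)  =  - 439^1*2767^1 = - 1214713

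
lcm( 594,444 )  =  43956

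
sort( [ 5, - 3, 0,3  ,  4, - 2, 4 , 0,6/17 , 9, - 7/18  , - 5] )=[ - 5, - 3,  -  2, - 7/18, 0, 0,6/17,3, 4, 4, 5, 9]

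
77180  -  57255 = 19925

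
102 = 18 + 84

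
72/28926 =4/1607 =0.00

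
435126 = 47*9258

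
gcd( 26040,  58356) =12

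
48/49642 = 24/24821 = 0.00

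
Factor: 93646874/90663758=719^1*3581^( - 1)*12659^( - 1)*65123^1=46823437/45331879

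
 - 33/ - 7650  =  11/2550  =  0.00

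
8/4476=2/1119 = 0.00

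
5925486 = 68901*86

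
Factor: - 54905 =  - 5^1*79^1*139^1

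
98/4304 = 49/2152= 0.02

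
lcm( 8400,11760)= 58800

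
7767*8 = 62136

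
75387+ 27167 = 102554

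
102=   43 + 59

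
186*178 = 33108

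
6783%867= 714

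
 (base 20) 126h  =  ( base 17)1DFC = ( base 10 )8937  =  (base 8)21351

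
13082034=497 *26322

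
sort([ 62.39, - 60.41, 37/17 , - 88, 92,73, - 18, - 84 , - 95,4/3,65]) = [ - 95, - 88, - 84, - 60.41, - 18, 4/3, 37/17, 62.39,65, 73, 92]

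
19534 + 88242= 107776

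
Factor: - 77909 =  - 13^2*461^1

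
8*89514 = 716112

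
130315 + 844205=974520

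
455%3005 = 455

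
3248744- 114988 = 3133756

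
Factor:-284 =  - 2^2*71^1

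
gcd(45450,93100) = 50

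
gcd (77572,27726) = 2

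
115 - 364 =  - 249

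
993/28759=993/28759 = 0.03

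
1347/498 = 449/166  =  2.70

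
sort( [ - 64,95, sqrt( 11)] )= [ - 64,sqrt(11),95 ] 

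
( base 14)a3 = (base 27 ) 58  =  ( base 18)7h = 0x8f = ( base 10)143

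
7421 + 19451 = 26872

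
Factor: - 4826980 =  - 2^2*5^1 * 17^1*14197^1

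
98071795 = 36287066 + 61784729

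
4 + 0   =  4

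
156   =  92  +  64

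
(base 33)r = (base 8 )33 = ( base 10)27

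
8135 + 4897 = 13032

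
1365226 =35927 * 38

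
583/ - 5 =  - 583/5 = - 116.60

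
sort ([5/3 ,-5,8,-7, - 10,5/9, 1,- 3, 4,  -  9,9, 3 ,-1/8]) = [-10, -9,  -  7,-5,  -  3,- 1/8,5/9,  1 , 5/3,3,4,8,9 ]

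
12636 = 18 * 702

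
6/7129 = 6/7129 = 0.00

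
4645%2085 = 475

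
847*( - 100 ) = - 84700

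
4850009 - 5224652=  - 374643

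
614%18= 2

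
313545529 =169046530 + 144498999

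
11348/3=3782  +  2/3 = 3782.67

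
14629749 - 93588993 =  - 78959244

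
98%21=14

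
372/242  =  186/121=1.54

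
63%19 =6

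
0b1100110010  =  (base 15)398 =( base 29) S6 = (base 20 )20I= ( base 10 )818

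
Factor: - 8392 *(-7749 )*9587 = 2^3*3^3* 7^1 *41^1*1049^1*9587^1 = 623438851896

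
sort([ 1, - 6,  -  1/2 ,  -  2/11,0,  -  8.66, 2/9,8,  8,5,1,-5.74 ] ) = [ - 8.66, - 6, - 5.74, - 1/2, - 2/11,0,  2/9, 1 , 1, 5,  8, 8] 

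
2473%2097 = 376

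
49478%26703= 22775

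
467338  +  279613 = 746951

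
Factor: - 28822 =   -  2^1* 14411^1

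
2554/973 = 2554/973= 2.62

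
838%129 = 64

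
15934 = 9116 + 6818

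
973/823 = 1 + 150/823 = 1.18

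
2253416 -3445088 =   -  1191672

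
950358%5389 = 1894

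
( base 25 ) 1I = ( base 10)43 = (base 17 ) 29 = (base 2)101011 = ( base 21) 21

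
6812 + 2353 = 9165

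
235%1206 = 235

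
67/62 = 1+5/62 = 1.08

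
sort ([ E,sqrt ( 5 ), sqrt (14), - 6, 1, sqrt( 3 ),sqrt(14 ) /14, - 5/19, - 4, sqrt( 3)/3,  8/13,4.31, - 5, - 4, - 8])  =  [ - 8, - 6, - 5, - 4, -4, - 5/19,sqrt( 14)/14 , sqrt(3)/3,8/13 , 1 , sqrt( 3),sqrt(5), E,sqrt(14 ) , 4.31]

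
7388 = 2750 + 4638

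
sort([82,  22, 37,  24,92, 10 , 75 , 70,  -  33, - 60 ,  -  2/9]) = [-60, - 33, - 2/9,10,  22,24,37, 70, 75, 82,  92]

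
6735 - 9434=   -  2699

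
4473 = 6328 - 1855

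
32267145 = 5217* 6185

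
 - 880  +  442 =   -  438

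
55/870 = 11/174 = 0.06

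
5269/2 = 2634+1/2 = 2634.50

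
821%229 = 134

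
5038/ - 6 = -2519/3 = - 839.67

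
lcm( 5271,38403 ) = 268821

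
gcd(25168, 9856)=176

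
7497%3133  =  1231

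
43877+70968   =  114845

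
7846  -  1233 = 6613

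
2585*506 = 1308010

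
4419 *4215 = 18626085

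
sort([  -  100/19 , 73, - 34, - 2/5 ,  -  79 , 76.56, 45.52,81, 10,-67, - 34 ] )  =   [ - 79, - 67 ,-34, - 34, - 100/19,-2/5,  10,45.52, 73, 76.56,81 ]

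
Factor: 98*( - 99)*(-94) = 2^2*3^2*7^2*11^1*47^1 = 911988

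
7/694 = 7/694 = 0.01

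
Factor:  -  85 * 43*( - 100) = 365500 = 2^2 *5^3*17^1*43^1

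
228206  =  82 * 2783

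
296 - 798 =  - 502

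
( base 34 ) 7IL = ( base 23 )GB8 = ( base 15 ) 28BA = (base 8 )21025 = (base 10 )8725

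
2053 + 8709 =10762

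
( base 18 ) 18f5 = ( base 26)cmf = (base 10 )8699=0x21fb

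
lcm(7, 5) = 35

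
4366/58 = 2183/29 = 75.28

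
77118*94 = 7249092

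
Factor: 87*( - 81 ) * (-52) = 366444 = 2^2*3^5*13^1*29^1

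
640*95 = 60800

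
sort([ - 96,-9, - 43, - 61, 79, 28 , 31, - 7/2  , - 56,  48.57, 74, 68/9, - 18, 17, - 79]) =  [ - 96,- 79, - 61, - 56, - 43, - 18,-9, - 7/2,68/9, 17, 28, 31, 48.57 , 74, 79 ] 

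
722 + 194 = 916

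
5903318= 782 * 7549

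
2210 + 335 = 2545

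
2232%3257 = 2232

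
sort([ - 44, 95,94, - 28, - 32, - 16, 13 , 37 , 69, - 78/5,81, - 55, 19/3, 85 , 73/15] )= [-55, - 44, - 32, - 28, - 16,  -  78/5,  73/15, 19/3, 13, 37, 69,  81,85,94 , 95 ]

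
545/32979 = 545/32979=0.02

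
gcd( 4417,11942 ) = 7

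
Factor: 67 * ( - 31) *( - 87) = 3^1*29^1*31^1*67^1 = 180699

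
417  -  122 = 295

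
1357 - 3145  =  - 1788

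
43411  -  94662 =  - 51251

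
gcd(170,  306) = 34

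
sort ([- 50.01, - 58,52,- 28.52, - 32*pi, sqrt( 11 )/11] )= [  -  32*pi, - 58,  -  50.01, - 28.52, sqrt(11) /11,  52]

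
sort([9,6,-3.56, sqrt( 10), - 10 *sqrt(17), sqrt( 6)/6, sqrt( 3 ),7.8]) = [ - 10 * sqrt(17 ), - 3.56, sqrt ( 6 )/6, sqrt( 3), sqrt(  10),6,7.8, 9 ]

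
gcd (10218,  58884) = 6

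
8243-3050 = 5193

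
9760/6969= 1 +2791/6969 = 1.40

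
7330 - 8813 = -1483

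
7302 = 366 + 6936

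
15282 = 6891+8391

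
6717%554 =69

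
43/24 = 43/24 = 1.79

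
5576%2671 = 234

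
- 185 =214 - 399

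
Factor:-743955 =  - 3^1*5^1*49597^1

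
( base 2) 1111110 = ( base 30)46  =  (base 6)330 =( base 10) 126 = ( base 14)90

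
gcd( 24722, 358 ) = 2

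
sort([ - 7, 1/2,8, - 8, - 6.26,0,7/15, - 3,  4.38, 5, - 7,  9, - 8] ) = [ - 8,-8 , - 7, - 7,- 6.26, - 3 , 0,7/15,1/2,4.38,5, 8, 9 ]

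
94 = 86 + 8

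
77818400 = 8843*8800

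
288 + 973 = 1261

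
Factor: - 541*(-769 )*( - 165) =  - 3^1*5^1*11^1*541^1*769^1  =  -68644785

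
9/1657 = 9/1657 = 0.01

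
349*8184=2856216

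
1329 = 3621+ - 2292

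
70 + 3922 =3992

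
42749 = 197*217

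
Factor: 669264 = 2^4*3^1*73^1*191^1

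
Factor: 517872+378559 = 47^1*19073^1= 896431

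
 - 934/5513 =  - 934/5513 = - 0.17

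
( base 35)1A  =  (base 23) 1M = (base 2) 101101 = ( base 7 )63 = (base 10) 45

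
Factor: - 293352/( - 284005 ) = 408/395 = 2^3*3^1*5^( - 1 )*17^1*79^( - 1)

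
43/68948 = 43/68948 = 0.00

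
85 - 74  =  11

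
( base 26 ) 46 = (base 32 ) 3E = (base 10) 110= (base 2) 1101110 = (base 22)50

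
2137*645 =1378365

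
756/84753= 28/3139=0.01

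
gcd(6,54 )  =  6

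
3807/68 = 3807/68 = 55.99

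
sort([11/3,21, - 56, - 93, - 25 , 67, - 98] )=[ - 98, - 93, - 56, - 25,11/3, 21, 67 ] 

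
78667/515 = 152 + 387/515 = 152.75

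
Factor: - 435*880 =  - 382800 = -2^4*3^1*5^2*11^1*29^1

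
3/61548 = 1/20516=0.00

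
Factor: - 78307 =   -  78307^1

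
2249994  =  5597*402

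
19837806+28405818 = 48243624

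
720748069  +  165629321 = 886377390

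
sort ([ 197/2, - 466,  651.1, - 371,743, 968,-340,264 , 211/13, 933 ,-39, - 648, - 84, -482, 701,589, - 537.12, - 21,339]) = [-648 , - 537.12,-482, - 466, - 371, - 340, - 84, - 39, - 21, 211/13,197/2,264, 339,589,651.1,701,743,933, 968] 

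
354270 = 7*50610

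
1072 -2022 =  -950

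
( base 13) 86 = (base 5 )420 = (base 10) 110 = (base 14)7C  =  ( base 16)6e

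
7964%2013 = 1925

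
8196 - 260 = 7936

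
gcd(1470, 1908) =6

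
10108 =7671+2437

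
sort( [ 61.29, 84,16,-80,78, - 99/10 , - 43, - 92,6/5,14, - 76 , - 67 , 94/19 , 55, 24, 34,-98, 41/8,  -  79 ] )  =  [-98,-92, - 80,  -  79 ,-76 , - 67,-43, - 99/10,6/5, 94/19, 41/8,14,16,24, 34,55,61.29, 78 , 84]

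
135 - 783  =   - 648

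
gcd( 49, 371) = 7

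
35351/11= 35351/11=3213.73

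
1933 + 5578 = 7511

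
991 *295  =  292345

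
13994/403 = 13994/403= 34.72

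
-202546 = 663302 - 865848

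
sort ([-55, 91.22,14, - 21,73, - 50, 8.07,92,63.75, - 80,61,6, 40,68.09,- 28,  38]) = [ - 80, - 55, - 50, - 28,- 21,6,8.07 , 14,38,40,61,63.75,68.09,  73,91.22,92]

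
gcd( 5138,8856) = 2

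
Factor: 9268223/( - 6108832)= - 2^( -5 ) * 281^1*32983^1*190901^( - 1) 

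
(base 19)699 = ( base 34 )210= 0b100100101010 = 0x92A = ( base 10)2346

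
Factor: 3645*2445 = 3^7 *5^2*163^1 = 8912025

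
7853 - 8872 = - 1019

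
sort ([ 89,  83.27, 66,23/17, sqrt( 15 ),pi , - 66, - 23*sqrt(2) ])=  [ - 66, - 23*sqrt ( 2) , 23/17,pi, sqrt(15) , 66,83.27,  89 ] 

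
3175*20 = 63500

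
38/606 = 19/303 = 0.06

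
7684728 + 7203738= 14888466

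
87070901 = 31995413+55075488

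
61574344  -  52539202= 9035142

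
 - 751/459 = -2 + 167/459 = - 1.64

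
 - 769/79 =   -  10+ 21/79  =  - 9.73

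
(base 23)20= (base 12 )3A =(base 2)101110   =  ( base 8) 56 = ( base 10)46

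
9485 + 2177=11662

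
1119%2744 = 1119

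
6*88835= 533010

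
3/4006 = 3/4006 = 0.00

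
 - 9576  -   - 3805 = -5771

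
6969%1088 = 441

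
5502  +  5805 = 11307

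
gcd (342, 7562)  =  38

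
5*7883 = 39415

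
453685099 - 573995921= - 120310822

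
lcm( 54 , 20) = 540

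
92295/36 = 10255/4 = 2563.75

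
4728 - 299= 4429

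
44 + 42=86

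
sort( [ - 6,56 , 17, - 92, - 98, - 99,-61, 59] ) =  [ -99,  -  98 , - 92,- 61, - 6, 17,56,59] 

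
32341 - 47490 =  - 15149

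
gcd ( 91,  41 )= 1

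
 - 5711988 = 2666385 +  - 8378373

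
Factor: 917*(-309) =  - 283353 = -3^1*7^1*103^1*131^1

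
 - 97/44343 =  - 1+44246/44343 = - 0.00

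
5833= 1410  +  4423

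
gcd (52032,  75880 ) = 2168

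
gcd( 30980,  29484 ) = 4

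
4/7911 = 4/7911 = 0.00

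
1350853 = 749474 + 601379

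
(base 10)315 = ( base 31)a5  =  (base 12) 223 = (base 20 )FF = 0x13B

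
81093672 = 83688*969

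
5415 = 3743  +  1672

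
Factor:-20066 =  - 2^1 * 79^1*127^1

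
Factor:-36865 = -5^1*73^1*101^1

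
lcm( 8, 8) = 8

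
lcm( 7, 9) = 63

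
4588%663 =610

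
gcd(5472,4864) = 608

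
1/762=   1/762 = 0.00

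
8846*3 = 26538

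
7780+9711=17491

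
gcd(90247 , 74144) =1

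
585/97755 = 39/6517 = 0.01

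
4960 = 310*16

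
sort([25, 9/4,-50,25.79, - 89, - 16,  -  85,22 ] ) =[ - 89, - 85, - 50, - 16,9/4,22,  25,25.79]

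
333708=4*83427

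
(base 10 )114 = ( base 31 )3l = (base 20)5e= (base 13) 8a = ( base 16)72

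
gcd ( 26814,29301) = 3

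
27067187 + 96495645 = 123562832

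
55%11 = 0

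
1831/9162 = 1831/9162= 0.20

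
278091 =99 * 2809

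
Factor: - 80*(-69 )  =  2^4  *3^1*5^1*23^1= 5520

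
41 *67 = 2747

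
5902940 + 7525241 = 13428181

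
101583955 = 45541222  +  56042733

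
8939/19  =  470+ 9/19=470.47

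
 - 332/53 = -332/53  =  - 6.26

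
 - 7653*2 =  - 15306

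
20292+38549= 58841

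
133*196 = 26068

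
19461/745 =26+ 91/745  =  26.12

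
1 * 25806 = 25806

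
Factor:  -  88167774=-2^1*3^1 * 14694629^1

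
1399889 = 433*3233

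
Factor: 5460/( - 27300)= - 5^( - 1)= - 1/5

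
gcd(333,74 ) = 37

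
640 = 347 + 293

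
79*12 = 948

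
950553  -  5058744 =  - 4108191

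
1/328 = 1/328 = 0.00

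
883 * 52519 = 46374277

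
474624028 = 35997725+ 438626303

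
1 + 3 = 4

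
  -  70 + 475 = 405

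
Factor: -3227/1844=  - 7/4 = -  2^(  -  2)*7^1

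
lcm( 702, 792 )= 30888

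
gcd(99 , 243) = 9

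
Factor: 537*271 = 145527 = 3^1*179^1*271^1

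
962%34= 10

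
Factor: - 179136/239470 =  - 2^5 * 3^2 * 5^( - 1 )*7^( - 1 )*11^( - 1) = - 288/385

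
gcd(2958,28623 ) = 87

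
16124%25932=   16124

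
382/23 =382/23 = 16.61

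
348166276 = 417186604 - 69020328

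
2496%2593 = 2496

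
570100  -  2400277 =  - 1830177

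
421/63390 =421/63390 =0.01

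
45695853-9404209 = 36291644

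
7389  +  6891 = 14280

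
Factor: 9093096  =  2^3*3^2*17^2*19^1*23^1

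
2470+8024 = 10494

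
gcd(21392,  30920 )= 8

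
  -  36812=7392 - 44204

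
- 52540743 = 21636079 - 74176822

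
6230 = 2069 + 4161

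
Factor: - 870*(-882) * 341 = 2^2*3^3*  5^1*7^2*11^1 * 29^1*31^1=261662940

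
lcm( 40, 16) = 80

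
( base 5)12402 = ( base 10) 977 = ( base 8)1721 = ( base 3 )1100012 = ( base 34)sp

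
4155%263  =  210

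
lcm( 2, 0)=0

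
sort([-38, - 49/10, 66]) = [ - 38 , - 49/10,66 ] 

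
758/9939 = 758/9939 = 0.08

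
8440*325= 2743000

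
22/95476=11/47738 = 0.00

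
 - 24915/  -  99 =251 + 2/3 =251.67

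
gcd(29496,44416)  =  8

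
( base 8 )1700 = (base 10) 960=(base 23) 1IH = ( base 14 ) 4c8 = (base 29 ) 143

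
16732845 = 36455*459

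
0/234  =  0  =  0.00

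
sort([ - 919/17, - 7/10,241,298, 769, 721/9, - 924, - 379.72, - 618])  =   [-924, - 618, - 379.72, - 919/17,  -  7/10,721/9,241, 298,769]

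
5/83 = 5/83=0.06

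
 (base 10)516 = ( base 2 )1000000100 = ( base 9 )633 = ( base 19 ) 183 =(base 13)309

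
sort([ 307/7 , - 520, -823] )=[ - 823 , - 520,307/7]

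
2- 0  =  2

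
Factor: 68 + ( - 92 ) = - 24 = - 2^3*3^1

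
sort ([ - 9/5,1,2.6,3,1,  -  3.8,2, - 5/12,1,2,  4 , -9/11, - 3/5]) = [ - 3.8, - 9/5,  -  9/11, - 3/5, - 5/12,1, 1,1,2, 2,2.6,  3, 4]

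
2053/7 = 293 + 2/7 = 293.29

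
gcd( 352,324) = 4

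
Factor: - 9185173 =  - 9185173^1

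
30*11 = 330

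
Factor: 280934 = 2^1* 19^1 * 7393^1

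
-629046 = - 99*6354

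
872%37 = 21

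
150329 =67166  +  83163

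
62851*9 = 565659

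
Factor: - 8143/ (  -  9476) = 2^ ( - 2)*17^1*23^( - 1)*103^( - 1 )*479^1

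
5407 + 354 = 5761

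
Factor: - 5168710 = -2^1*5^1*516871^1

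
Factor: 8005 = 5^1*1601^1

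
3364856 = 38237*88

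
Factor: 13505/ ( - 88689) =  - 3^( - 1 )*5^1 * 17^( - 1 )*47^ ( - 1 )*73^1= - 365/2397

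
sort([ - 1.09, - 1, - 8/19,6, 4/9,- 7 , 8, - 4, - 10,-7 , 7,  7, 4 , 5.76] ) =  [ - 10, - 7,-7, - 4, - 1.09, - 1,  -  8/19,4/9,4, 5.76,6,7, 7,8 ] 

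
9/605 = 9/605 = 0.01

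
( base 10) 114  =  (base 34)3c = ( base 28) 42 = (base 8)162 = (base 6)310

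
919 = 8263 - 7344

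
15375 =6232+9143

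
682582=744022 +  - 61440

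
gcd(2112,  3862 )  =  2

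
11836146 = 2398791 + 9437355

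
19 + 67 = 86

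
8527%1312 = 655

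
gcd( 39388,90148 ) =4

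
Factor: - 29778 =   -  2^1*3^1*7^1 * 709^1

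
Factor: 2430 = 2^1*3^5*5^1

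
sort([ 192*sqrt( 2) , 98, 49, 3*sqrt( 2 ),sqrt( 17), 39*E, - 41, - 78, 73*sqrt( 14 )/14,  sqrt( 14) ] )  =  [ - 78, - 41, sqrt (14 ),sqrt(17), 3*sqrt( 2 ), 73*sqrt (14)/14 , 49, 98,39*E, 192 *sqrt( 2 ) ] 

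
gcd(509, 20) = 1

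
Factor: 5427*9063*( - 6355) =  - 312570045855 = - 3^6*5^1*19^1*31^1*  41^1*53^1*67^1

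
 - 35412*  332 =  - 11756784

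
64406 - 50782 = 13624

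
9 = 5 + 4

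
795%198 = 3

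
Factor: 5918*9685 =57315830  =  2^1*5^1*11^1 *13^1*149^1*269^1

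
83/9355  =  83/9355 = 0.01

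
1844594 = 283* 6518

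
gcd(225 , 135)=45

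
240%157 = 83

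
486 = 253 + 233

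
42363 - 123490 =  - 81127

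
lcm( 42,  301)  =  1806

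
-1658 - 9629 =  - 11287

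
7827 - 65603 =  - 57776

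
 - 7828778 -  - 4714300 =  - 3114478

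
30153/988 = 1587/52= 30.52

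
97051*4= 388204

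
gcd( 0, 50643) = 50643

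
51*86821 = 4427871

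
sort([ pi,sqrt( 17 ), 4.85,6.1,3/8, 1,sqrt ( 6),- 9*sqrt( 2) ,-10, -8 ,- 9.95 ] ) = [  -  9*sqrt( 2 ), - 10,-9.95,  -  8,3/8,1,sqrt( 6), pi, sqrt (17), 4.85, 6.1]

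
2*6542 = 13084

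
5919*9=53271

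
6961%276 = 61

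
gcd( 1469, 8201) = 1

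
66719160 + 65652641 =132371801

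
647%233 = 181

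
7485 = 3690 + 3795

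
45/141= 15/47=0.32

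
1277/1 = 1277 = 1277.00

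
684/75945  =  228/25315 = 0.01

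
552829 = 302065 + 250764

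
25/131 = 25/131 = 0.19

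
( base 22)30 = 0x42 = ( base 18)3C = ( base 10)66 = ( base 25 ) 2G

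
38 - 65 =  - 27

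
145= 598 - 453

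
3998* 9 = 35982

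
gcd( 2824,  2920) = 8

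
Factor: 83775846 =2^1*3^1*7^1*11^1*149^1*1217^1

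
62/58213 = 62/58213 = 0.00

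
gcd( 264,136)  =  8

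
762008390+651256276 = 1413264666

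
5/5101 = 5/5101 = 0.00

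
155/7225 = 31/1445 = 0.02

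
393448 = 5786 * 68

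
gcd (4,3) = 1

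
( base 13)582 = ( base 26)1AF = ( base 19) 2c1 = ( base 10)951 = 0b1110110111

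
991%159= 37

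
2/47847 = 2/47847 = 0.00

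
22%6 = 4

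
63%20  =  3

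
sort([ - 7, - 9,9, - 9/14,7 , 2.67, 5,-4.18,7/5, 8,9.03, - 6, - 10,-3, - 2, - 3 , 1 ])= [ - 10, -9, - 7,-6, - 4.18,  -  3, - 3, - 2,  -  9/14,1, 7/5,2.67,5,7,8, 9, 9.03]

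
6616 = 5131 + 1485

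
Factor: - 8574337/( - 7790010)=2^( -1)*3^ ( - 1 )* 5^(  -  1)*259667^( - 1)*8574337^1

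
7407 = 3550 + 3857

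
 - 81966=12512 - 94478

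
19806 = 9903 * 2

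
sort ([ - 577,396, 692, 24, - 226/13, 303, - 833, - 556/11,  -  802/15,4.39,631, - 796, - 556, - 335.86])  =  [ - 833, - 796, - 577, -556,  -  335.86,-802/15, - 556/11,  -  226/13, 4.39, 24 , 303, 396,631, 692 ] 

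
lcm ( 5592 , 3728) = 11184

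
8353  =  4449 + 3904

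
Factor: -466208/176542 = -2^4* 17^1 * 103^( -1 ) = - 272/103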